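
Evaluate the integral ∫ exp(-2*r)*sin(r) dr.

Let I denote the integral. Integrate by parts with u = sin(r), dv = exp(-2*r) dr, so v = -exp(-2*r)/2: I = -exp(-2*r)*sin(r)/2 + (1/2)·∫ exp(-2*r)*cos(r) dr.
Apply parts again with u = cos(r), dv = exp(-2*r) dr: ∫ exp(-2*r)*cos(r) dr = -exp(-2*r)*cos(r)/2 − (1/2)·I. Substituting back brings back I: I = -exp(-2*r)*sin(r)/2 - exp(-2*r)*cos(r)/4 − (1/4)·I.
Solving for I: (1 + 1/4)·I equals the remaining terms, so I = (4/5)·(-exp(-2*r)*sin(r)/2 - exp(-2*r)*cos(r)/4).

-2*exp(-2*r)*sin(r)/5 - exp(-2*r)*cos(r)/5 + C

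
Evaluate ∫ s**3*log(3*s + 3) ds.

Use integration by parts with u = log(3*s + 3), dv = s**3 ds.
Then du = 3/(3*s + 3) ds and v = s**4/4.

s**4*log(3*s + 3)/4 - s**4/16 + s**3/12 - s**2/8 + s/4 - log(s + 1)/4 + C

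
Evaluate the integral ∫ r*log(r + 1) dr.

Use integration by parts with u = log(r + 1), dv = r dr.
Then du = 1/(r + 1) dr and v = r**2/2.

r**2*log(r + 1)/2 - r**2/4 + r/2 - log(r + 1)/2 + C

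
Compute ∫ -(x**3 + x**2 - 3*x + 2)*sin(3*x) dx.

x**3*cos(3*x)/3 - x**2*sin(3*x)/3 + x**2*cos(3*x)/3 - 2*x*sin(3*x)/9 - 11*x*cos(3*x)/9 + 11*sin(3*x)/27 + 16*cos(3*x)/27 + C

Use integration by parts with u = x**3 + x**2 - 3*x + 2, dv = -sin(3*x) dx, so v = cos(3*x)/3.
Apply parts 3 times (tabular method): alternate signs, differentiate u down to 0, integrate dv up.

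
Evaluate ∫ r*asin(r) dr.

Use integration by parts with u = arcsin(r), dv = r dr.
Then du = 1/sqrt(-r**2 + 1) dr.

r**2*asin(r)/2 + r*sqrt(-r**2 + 1)/4 - asin(r)/4 + C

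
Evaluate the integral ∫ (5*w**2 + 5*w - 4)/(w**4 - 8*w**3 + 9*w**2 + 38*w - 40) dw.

73*log(w - 5)/14 - 16*log(w - 4)/3 + log(w - 1)/6 - log(w + 2)/21 + C

Factor the denominator: (w - 5)*(w - 4)*(w - 1)*(w + 2).
Partial-fraction decomposition: -1/(21*(w + 2)) + 1/(6*(w - 1)) - 16/(3*(w - 4)) + 73/(14*(w - 5)).
Integrate each term: A/(w−a) contributes A·log|w−a|.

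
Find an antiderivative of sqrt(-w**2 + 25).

w*sqrt(-w**2 + 25)/2 + 25*asin(w/5)/2 + C

Substitute w = 5·sin(θ), so dw = 5·cos(θ) dθ and the radical becomes sqrt(-w**2 + 25) = 5·cos(θ) by the Pythagorean identity.
Integrate the resulting trig expression in θ, then back-substitute θ = asin(w/5), sin(θ) = w/5, cos(θ) = sqrt(-w**2 + 25)/5 (absorbing any constant into C).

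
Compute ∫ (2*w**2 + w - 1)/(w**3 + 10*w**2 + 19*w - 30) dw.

log(w - 1)/21 - 22*log(w + 5)/3 + 65*log(w + 6)/7 + C

Factor the denominator: (w - 1)*(w + 5)*(w + 6).
Partial-fraction decomposition: 65/(7*(w + 6)) - 22/(3*(w + 5)) + 1/(21*(w - 1)).
Integrate each term: A/(w−a) contributes A·log|w−a|.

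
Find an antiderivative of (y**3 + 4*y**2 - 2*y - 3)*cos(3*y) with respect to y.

y**3*sin(3*y)/3 + 4*y**2*sin(3*y)/3 + y**2*cos(3*y)/3 - 8*y*sin(3*y)/9 + 8*y*cos(3*y)/9 - 35*sin(3*y)/27 - 8*cos(3*y)/27 + C

Use integration by parts with u = y**3 + 4*y**2 - 2*y - 3, dv = cos(3*y) dy, so v = sin(3*y)/3.
Apply parts 3 times (tabular method): alternate signs, differentiate u down to 0, integrate dv up.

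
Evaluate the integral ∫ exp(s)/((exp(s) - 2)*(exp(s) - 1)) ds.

Let u = e^s, du = e^s ds.
The integral becomes ∫ du/((u-2)(u-1)); decompose into partial fractions.

log(exp(s) - 2) - log(exp(s) - 1) + C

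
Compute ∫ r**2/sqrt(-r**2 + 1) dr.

Substitute r = sin(θ), so dr = cos(θ) dθ and the radical becomes sqrt(-r**2 + 1) = cos(θ) by the Pythagorean identity.
Integrate the resulting trig expression in θ, then back-substitute θ = asin(r), sin(θ) = r, cos(θ) = sqrt(-r**2 + 1) (absorbing any constant into C).

-r*sqrt(-r**2 + 1)/2 + asin(r)/2 + C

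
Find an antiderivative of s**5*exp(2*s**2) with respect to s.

Let u = s², du = 2s ds; rewrite as (1/2)∫ u^2·exp(2u) du.
Now integrate by parts 2 times.

(2*s**4 - 2*s**2 + 1)*exp(2*s**2)/8 + C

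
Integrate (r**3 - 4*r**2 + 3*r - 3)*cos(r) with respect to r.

r**3*sin(r) - 4*r**2*sin(r) + 3*r**2*cos(r) - 3*r*sin(r) - 8*r*cos(r) + 5*sin(r) - 3*cos(r) + C

Use integration by parts with u = r**3 - 4*r**2 + 3*r - 3, dv = cos(r) dr, so v = sin(r).
Apply parts 3 times (tabular method): alternate signs, differentiate u down to 0, integrate dv up.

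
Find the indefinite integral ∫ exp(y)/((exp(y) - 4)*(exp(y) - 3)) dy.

log(exp(y) - 4) - log(exp(y) - 3) + C

Let u = e^y, du = e^y dy.
The integral becomes ∫ du/((u-3)(u-4)); decompose into partial fractions.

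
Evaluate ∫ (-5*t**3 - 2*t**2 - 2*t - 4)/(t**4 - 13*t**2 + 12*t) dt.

-log(t)/3 - 163*log(t - 3)/42 + 13*log(t - 1)/10 - 73*log(t + 4)/35 + C

Factor the denominator: t*(t - 3)*(t - 1)*(t + 4).
Partial-fraction decomposition: -73/(35*(t + 4)) + 13/(10*(t - 1)) - 163/(42*(t - 3)) - 1/(3*t).
Integrate each term: A/(t−a) contributes A·log|t−a|.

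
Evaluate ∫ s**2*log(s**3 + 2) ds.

Let u = s**3 + 2, so du = (3*s**2) ds.
The integral becomes (1/3)·∫ log(u) du; integrate by parts with u′=log(u), dv′=du.

s**3*log(s**3 + 2)/3 - s**3/3 + 2*log(s**3 + 2)/3 + C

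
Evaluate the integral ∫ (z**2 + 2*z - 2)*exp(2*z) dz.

Use integration by parts with u = z**2 + 2*z - 2, dv = exp(2*z) dz, so v = exp(2*z)/2.
Apply parts 2 times (tabular method): alternate signs, differentiate u down to 0, integrate dv up.

(2*z**2 + 2*z - 5)*exp(2*z)/4 + C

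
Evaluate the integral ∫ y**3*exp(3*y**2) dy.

(3*y**2 - 1)*exp(3*y**2)/18 + C

Let u = y², du = 2y dy; rewrite as (1/2)∫ u^1·exp(3u) du.
Now integrate by parts 1 time.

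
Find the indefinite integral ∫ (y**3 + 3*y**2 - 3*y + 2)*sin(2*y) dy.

Use integration by parts with u = y**3 + 3*y**2 - 3*y + 2, dv = sin(2*y) dy, so v = -cos(2*y)/2.
Apply parts 3 times (tabular method): alternate signs, differentiate u down to 0, integrate dv up.

-y**3*cos(2*y)/2 + 3*y**2*sin(2*y)/4 - 3*y**2*cos(2*y)/2 + 3*y*sin(2*y)/2 + 9*y*cos(2*y)/4 - 9*sin(2*y)/8 - cos(2*y)/4 + C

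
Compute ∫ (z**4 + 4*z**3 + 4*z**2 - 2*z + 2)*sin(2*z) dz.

Use integration by parts with u = z**4 + 4*z**3 + 4*z**2 - 2*z + 2, dv = sin(2*z) dz, so v = -cos(2*z)/2.
Apply parts 4 times (tabular method): alternate signs, differentiate u down to 0, integrate dv up.

-z**4*cos(2*z)/2 + z**3*sin(2*z) - 2*z**3*cos(2*z) + 3*z**2*sin(2*z) - z**2*cos(2*z)/2 + z*sin(2*z)/2 + 4*z*cos(2*z) - 2*sin(2*z) - 3*cos(2*z)/4 + C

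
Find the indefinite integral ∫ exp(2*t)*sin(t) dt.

2*exp(2*t)*sin(t)/5 - exp(2*t)*cos(t)/5 + C

Let I denote the integral. Integrate by parts with u = sin(t), dv = exp(2*t) dt, so v = exp(2*t)/2: I = exp(2*t)*sin(t)/2 − (1/2)·∫ exp(2*t)*cos(t) dt.
Apply parts again with u = cos(t), dv = exp(2*t) dt: ∫ exp(2*t)*cos(t) dt = exp(2*t)*cos(t)/2 + (1/2)·I. Substituting back brings back I: I = exp(2*t)*sin(t)/2 - exp(2*t)*cos(t)/4 − (1/4)·I.
Solving for I: (1 + 1/4)·I equals the remaining terms, so I = (4/5)·(exp(2*t)*sin(t)/2 - exp(2*t)*cos(t)/4).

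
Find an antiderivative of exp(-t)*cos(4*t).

Let I denote the integral. Integrate by parts with u = cos(4*t), dv = exp(-t) dt, so v = -exp(-t): I = -exp(-t)*cos(4*t) − 4·∫ exp(-t)*sin(4*t) dt.
Apply parts again with u = sin(4*t), dv = exp(-t) dt: ∫ exp(-t)*sin(4*t) dt = -exp(-t)*sin(4*t) + 4·I. Substituting back brings back I: I = 4*exp(-t)*sin(4*t) - exp(-t)*cos(4*t) − 16·I.
Solving for I: (1 + 16)·I equals the remaining terms, so I = (1/17)·(4*exp(-t)*sin(4*t) - exp(-t)*cos(4*t)).

4*exp(-t)*sin(4*t)/17 - exp(-t)*cos(4*t)/17 + C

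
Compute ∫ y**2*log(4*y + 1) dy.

Use integration by parts with u = log(4*y + 1), dv = y**2 dy.
Then du = 4/(4*y + 1) dy and v = y**3/3.

y**3*log(4*y + 1)/3 - y**3/9 + y**2/24 - y/48 + log(4*y + 1)/192 + C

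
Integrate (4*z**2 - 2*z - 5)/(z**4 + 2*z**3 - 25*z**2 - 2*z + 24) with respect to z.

17*log(z - 4)/50 + log(z - 1)/14 + log(z + 1)/50 - 151*log(z + 6)/350 + C

Factor the denominator: (z - 4)*(z - 1)*(z + 1)*(z + 6).
Partial-fraction decomposition: -151/(350*(z + 6)) + 1/(50*(z + 1)) + 1/(14*(z - 1)) + 17/(50*(z - 4)).
Integrate each term: A/(z−a) contributes A·log|z−a|.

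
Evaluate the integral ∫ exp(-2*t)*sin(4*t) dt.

Let I denote the integral. Integrate by parts with u = sin(4*t), dv = exp(-2*t) dt, so v = -exp(-2*t)/2: I = -exp(-2*t)*sin(4*t)/2 + 2·∫ exp(-2*t)*cos(4*t) dt.
Apply parts again with u = cos(4*t), dv = exp(-2*t) dt: ∫ exp(-2*t)*cos(4*t) dt = -exp(-2*t)*cos(4*t)/2 − 2·I. Substituting back brings back I: I = -exp(-2*t)*sin(4*t)/2 - exp(-2*t)*cos(4*t) − 4·I.
Solving for I: (1 + 4)·I equals the remaining terms, so I = (1/5)·(-exp(-2*t)*sin(4*t)/2 - exp(-2*t)*cos(4*t)).

-exp(-2*t)*sin(4*t)/10 - exp(-2*t)*cos(4*t)/5 + C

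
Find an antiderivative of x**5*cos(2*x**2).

x**4*sin(2*x**2)/4 + x**2*cos(2*x**2)/4 - sin(2*x**2)/8 + C

Let u = x², du = 2x dx; rewrite as (1/2)∫ u^2·cos(2u) du.
Now integrate by parts 2 times.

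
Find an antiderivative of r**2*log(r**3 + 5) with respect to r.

Let u = r**3 + 5, so du = (3*r**2) dr.
The integral becomes (1/3)·∫ log(u) du; integrate by parts with u′=log(u), dv′=du.

r**3*log(r**3 + 5)/3 - r**3/3 + 5*log(r**3 + 5)/3 + C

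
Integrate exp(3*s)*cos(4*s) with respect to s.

4*exp(3*s)*sin(4*s)/25 + 3*exp(3*s)*cos(4*s)/25 + C

Let I denote the integral. Integrate by parts with u = cos(4*s), dv = exp(3*s) ds, so v = exp(3*s)/3: I = exp(3*s)*cos(4*s)/3 + (4/3)·∫ exp(3*s)*sin(4*s) ds.
Apply parts again with u = sin(4*s), dv = exp(3*s) ds: ∫ exp(3*s)*sin(4*s) ds = exp(3*s)*sin(4*s)/3 − (4/3)·I. Substituting back brings back I: I = 4*exp(3*s)*sin(4*s)/9 + exp(3*s)*cos(4*s)/3 − (16/9)·I.
Solving for I: (1 + 16/9)·I equals the remaining terms, so I = (9/25)·(4*exp(3*s)*sin(4*s)/9 + exp(3*s)*cos(4*s)/3).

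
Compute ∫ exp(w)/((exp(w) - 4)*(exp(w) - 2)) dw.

log(exp(w) - 4)/2 - log(exp(w) - 2)/2 + C

Let u = e^w, du = e^w dw.
The integral becomes ∫ du/((u-4)(u-2)); decompose into partial fractions.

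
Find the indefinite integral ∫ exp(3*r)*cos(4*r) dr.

4*exp(3*r)*sin(4*r)/25 + 3*exp(3*r)*cos(4*r)/25 + C

Let I denote the integral. Integrate by parts with u = cos(4*r), dv = exp(3*r) dr, so v = exp(3*r)/3: I = exp(3*r)*cos(4*r)/3 + (4/3)·∫ exp(3*r)*sin(4*r) dr.
Apply parts again with u = sin(4*r), dv = exp(3*r) dr: ∫ exp(3*r)*sin(4*r) dr = exp(3*r)*sin(4*r)/3 − (4/3)·I. Substituting back brings back I: I = 4*exp(3*r)*sin(4*r)/9 + exp(3*r)*cos(4*r)/3 − (16/9)·I.
Solving for I: (1 + 16/9)·I equals the remaining terms, so I = (9/25)·(4*exp(3*r)*sin(4*r)/9 + exp(3*r)*cos(4*r)/3).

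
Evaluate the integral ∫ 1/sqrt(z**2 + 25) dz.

log(z + sqrt(z**2 + 25)) + C

Substitute z = 5·tan(θ), so dz = 5·sec(θ)^2 dθ and the radical becomes sqrt(z**2 + 25) = 5·sec(θ) by the Pythagorean identity.
Integrate the resulting trig expression in θ, then back-substitute tan(θ) = z/5, sec(θ) = sqrt(z**2 + 25)/5 (absorbing any constant into C).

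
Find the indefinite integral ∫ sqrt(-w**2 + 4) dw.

w*sqrt(-w**2 + 4)/2 + 2*asin(w/2) + C

Substitute w = 2·sin(θ), so dw = 2·cos(θ) dθ and the radical becomes sqrt(-w**2 + 4) = 2·cos(θ) by the Pythagorean identity.
Integrate the resulting trig expression in θ, then back-substitute θ = asin(w/2), sin(θ) = w/2, cos(θ) = sqrt(-w**2 + 4)/2 (absorbing any constant into C).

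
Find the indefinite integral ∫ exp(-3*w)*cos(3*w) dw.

exp(-3*w)*sin(3*w)/6 - exp(-3*w)*cos(3*w)/6 + C

Let I denote the integral. Integrate by parts with u = cos(3*w), dv = exp(-3*w) dw, so v = -exp(-3*w)/3: I = -exp(-3*w)*cos(3*w)/3 − ∫ exp(-3*w)*sin(3*w) dw.
Apply parts again with u = sin(3*w), dv = exp(-3*w) dw: ∫ exp(-3*w)*sin(3*w) dw = -exp(-3*w)*sin(3*w)/3 + I. Substituting back brings back I: I = exp(-3*w)*sin(3*w)/3 - exp(-3*w)*cos(3*w)/3 − I.
Solving for I: (1 + 1)·I equals the remaining terms, so I = (1/2)·(exp(-3*w)*sin(3*w)/3 - exp(-3*w)*cos(3*w)/3).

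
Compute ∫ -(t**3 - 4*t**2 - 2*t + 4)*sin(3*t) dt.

Use integration by parts with u = t**3 - 4*t**2 - 2*t + 4, dv = -sin(3*t) dt, so v = cos(3*t)/3.
Apply parts 3 times (tabular method): alternate signs, differentiate u down to 0, integrate dv up.

t**3*cos(3*t)/3 - t**2*sin(3*t)/3 - 4*t**2*cos(3*t)/3 + 8*t*sin(3*t)/9 - 8*t*cos(3*t)/9 + 8*sin(3*t)/27 + 44*cos(3*t)/27 + C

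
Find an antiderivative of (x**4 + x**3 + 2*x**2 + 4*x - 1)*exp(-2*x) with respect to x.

Use integration by parts with u = x**4 + x**3 + 2*x**2 + 4*x - 1, dv = exp(-2*x) dx, so v = -exp(-2*x)/2.
Apply parts 4 times (tabular method): alternate signs, differentiate u down to 0, integrate dv up.

(-4*x**4 - 12*x**3 - 26*x**2 - 42*x - 17)*exp(-2*x)/8 + C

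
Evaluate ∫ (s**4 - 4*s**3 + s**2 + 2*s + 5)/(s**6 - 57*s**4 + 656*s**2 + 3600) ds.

97*log(s - 6)/1056 - 3*log(s - 5)/58 + 229*log(s + 5)/638 - 199*log(s + 6)/480 + 9*log(s**2 + 4)/1160 + 17*atan(s/2)/2320 + C

Factor the denominator: (s - 6)*(s - 5)*(s + 5)*(s + 6)*(s**2 + 4).
Partial-fraction decomposition: (18*s + 17)/(1160*(s**2 + 4)) - 199/(480*(s + 6)) + 229/(638*(s + 5)) - 3/(58*(s - 5)) + 97/(1056*(s - 6)).
Integrate each term; A/(s−a) gives A·log|s−a|; the (Bs+D)/(s²+p²) term gives a log and an atan.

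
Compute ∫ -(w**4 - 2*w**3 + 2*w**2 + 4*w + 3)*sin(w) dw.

Use integration by parts with u = w**4 - 2*w**3 + 2*w**2 + 4*w + 3, dv = -sin(w) dw, so v = cos(w).
Apply parts 4 times (tabular method): alternate signs, differentiate u down to 0, integrate dv up.

w**4*cos(w) - 4*w**3*sin(w) - 2*w**3*cos(w) + 6*w**2*sin(w) - 10*w**2*cos(w) + 20*w*sin(w) + 16*w*cos(w) - 16*sin(w) + 23*cos(w) + C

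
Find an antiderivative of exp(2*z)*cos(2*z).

exp(2*z)*sin(2*z)/4 + exp(2*z)*cos(2*z)/4 + C

Let I denote the integral. Integrate by parts with u = cos(2*z), dv = exp(2*z) dz, so v = exp(2*z)/2: I = exp(2*z)*cos(2*z)/2 + ∫ exp(2*z)*sin(2*z) dz.
Apply parts again with u = sin(2*z), dv = exp(2*z) dz: ∫ exp(2*z)*sin(2*z) dz = exp(2*z)*sin(2*z)/2 − I. Substituting back brings back I: I = exp(2*z)*sin(2*z)/2 + exp(2*z)*cos(2*z)/2 − I.
Solving for I: (1 + 1)·I equals the remaining terms, so I = (1/2)·(exp(2*z)*sin(2*z)/2 + exp(2*z)*cos(2*z)/2).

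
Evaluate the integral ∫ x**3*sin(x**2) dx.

Let u = x², du = 2x dx; rewrite as (1/2)∫ u^1·sin(1u) du.
Now integrate by parts 1 time.

-x**2*cos(x**2)/2 + sin(x**2)/2 + C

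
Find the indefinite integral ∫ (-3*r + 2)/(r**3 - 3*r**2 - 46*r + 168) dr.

-8*log(r - 6)/13 + 5*log(r - 4)/11 + 23*log(r + 7)/143 + C

Factor the denominator: (r - 6)*(r - 4)*(r + 7).
Partial-fraction decomposition: 23/(143*(r + 7)) + 5/(11*(r - 4)) - 8/(13*(r - 6)).
Integrate each term: A/(r−a) contributes A·log|r−a|.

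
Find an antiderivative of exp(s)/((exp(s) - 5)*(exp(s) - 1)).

log(exp(s) - 5)/4 - log(exp(s) - 1)/4 + C

Let u = e^s, du = e^s ds.
The integral becomes ∫ du/((u-5)(u-1)); decompose into partial fractions.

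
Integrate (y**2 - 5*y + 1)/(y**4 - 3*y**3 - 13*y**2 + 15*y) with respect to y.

Factor the denominator: y*(y - 5)*(y - 1)*(y + 3).
Partial-fraction decomposition: -25/(96*(y + 3)) + 3/(16*(y - 1)) + 1/(160*(y - 5)) + 1/(15*y).
Integrate each term: A/(y−a) contributes A·log|y−a|.

log(y)/15 + log(y - 5)/160 + 3*log(y - 1)/16 - 25*log(y + 3)/96 + C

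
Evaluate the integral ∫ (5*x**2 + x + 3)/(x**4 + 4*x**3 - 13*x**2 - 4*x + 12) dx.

25*log(x - 2)/24 - 9*log(x - 1)/14 + 7*log(x + 1)/30 - 177*log(x + 6)/280 + C

Factor the denominator: (x - 2)*(x - 1)*(x + 1)*(x + 6).
Partial-fraction decomposition: -177/(280*(x + 6)) + 7/(30*(x + 1)) - 9/(14*(x - 1)) + 25/(24*(x - 2)).
Integrate each term: A/(x−a) contributes A·log|x−a|.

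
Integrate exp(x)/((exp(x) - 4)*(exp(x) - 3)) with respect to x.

log(exp(x) - 4) - log(exp(x) - 3) + C

Let u = e^x, du = e^x dx.
The integral becomes ∫ du/((u-3)(u-4)); decompose into partial fractions.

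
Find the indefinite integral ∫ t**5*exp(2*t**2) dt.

Let u = t², du = 2t dt; rewrite as (1/2)∫ u^2·exp(2u) du.
Now integrate by parts 2 times.

(2*t**4 - 2*t**2 + 1)*exp(2*t**2)/8 + C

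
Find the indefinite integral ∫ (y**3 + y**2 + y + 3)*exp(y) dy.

Use integration by parts with u = y**3 + y**2 + y + 3, dv = exp(y) dy, so v = exp(y).
Apply parts 3 times (tabular method): alternate signs, differentiate u down to 0, integrate dv up.

(y**3 - 2*y**2 + 5*y - 2)*exp(y) + C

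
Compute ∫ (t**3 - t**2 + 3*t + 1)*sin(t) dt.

Use integration by parts with u = t**3 - t**2 + 3*t + 1, dv = sin(t) dt, so v = -cos(t).
Apply parts 3 times (tabular method): alternate signs, differentiate u down to 0, integrate dv up.

-t**3*cos(t) + 3*t**2*sin(t) + t**2*cos(t) - 2*t*sin(t) + 3*t*cos(t) - 3*sin(t) - 3*cos(t) + C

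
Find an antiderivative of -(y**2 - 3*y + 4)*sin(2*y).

y**2*cos(2*y)/2 - y*sin(2*y)/2 - 3*y*cos(2*y)/2 + 3*sin(2*y)/4 + 7*cos(2*y)/4 + C

Use integration by parts with u = y**2 - 3*y + 4, dv = -sin(2*y) dy, so v = cos(2*y)/2.
Apply parts 2 times (tabular method): alternate signs, differentiate u down to 0, integrate dv up.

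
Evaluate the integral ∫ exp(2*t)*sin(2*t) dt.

Let I denote the integral. Integrate by parts with u = sin(2*t), dv = exp(2*t) dt, so v = exp(2*t)/2: I = exp(2*t)*sin(2*t)/2 − ∫ exp(2*t)*cos(2*t) dt.
Apply parts again with u = cos(2*t), dv = exp(2*t) dt: ∫ exp(2*t)*cos(2*t) dt = exp(2*t)*cos(2*t)/2 + I. Substituting back brings back I: I = exp(2*t)*sin(2*t)/2 - exp(2*t)*cos(2*t)/2 − I.
Solving for I: (1 + 1)·I equals the remaining terms, so I = (1/2)·(exp(2*t)*sin(2*t)/2 - exp(2*t)*cos(2*t)/2).

exp(2*t)*sin(2*t)/4 - exp(2*t)*cos(2*t)/4 + C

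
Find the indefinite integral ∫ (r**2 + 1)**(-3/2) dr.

r/sqrt(r**2 + 1) + C

Substitute r = tan(θ), so dr = sec(θ)^2 dθ and the radical becomes sqrt(r**2 + 1) = sec(θ) by the Pythagorean identity.
Integrate the resulting trig expression in θ, then back-substitute tan(θ) = r, sec(θ) = sqrt(r**2 + 1) (absorbing any constant into C).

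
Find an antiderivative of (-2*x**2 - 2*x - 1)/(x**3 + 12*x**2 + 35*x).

Factor the denominator: x*(x + 5)*(x + 7).
Partial-fraction decomposition: -85/(14*(x + 7)) + 41/(10*(x + 5)) - 1/(35*x).
Integrate each term: A/(x−a) contributes A·log|x−a|.

-log(x)/35 + 41*log(x + 5)/10 - 85*log(x + 7)/14 + C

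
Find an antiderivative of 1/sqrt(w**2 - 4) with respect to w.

log(w + sqrt(w**2 - 4)) + C

Substitute w = 2·sec(θ), so dw = 2·sec(θ)*tan(θ) dθ and the radical becomes sqrt(w**2 - 4) = 2·tan(θ) by the Pythagorean identity.
Integrate the resulting trig expression in θ, then back-substitute sec(θ) = w/2, tan(θ) = sqrt(w**2 - 4)/2 (absorbing any constant into C).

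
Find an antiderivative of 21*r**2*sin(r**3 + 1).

-7*cos(r**3 + 1) + C

Let u = r**3 + 1, so du = (3*r**2) dr.
Rewriting, the integral becomes 7·∫ sin(u) du = 7·-cos(u).
Substituting back, u = r**3 + 1.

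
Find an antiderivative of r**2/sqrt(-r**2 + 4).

Substitute r = 2·sin(θ), so dr = 2·cos(θ) dθ and the radical becomes sqrt(-r**2 + 4) = 2·cos(θ) by the Pythagorean identity.
Integrate the resulting trig expression in θ, then back-substitute θ = asin(r/2), sin(θ) = r/2, cos(θ) = sqrt(-r**2 + 4)/2 (absorbing any constant into C).

-r*sqrt(-r**2 + 4)/2 + 2*asin(r/2) + C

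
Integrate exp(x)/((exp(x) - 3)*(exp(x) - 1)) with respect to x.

Let u = e^x, du = e^x dx.
The integral becomes ∫ du/((u-1)(u-3)); decompose into partial fractions.

log(exp(x) - 3)/2 - log(exp(x) - 1)/2 + C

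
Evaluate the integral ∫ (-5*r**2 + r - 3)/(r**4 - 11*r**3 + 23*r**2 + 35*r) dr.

Factor the denominator: r*(r - 7)*(r - 5)*(r + 1).
Partial-fraction decomposition: 3/(16*(r + 1)) + 41/(20*(r - 5)) - 241/(112*(r - 7)) - 3/(35*r).
Integrate each term: A/(r−a) contributes A·log|r−a|.

-3*log(r)/35 - 241*log(r - 7)/112 + 41*log(r - 5)/20 + 3*log(r + 1)/16 + C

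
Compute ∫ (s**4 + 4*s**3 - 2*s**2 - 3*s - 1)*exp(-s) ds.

Use integration by parts with u = s**4 + 4*s**3 - 2*s**2 - 3*s - 1, dv = exp(-s) ds, so v = -exp(-s).
Apply parts 4 times (tabular method): alternate signs, differentiate u down to 0, integrate dv up.

(-s**4 - 8*s**3 - 22*s**2 - 41*s - 40)*exp(-s) + C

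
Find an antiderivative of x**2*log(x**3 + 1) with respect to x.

Let u = x**3 + 1, so du = (3*x**2) dx.
The integral becomes (1/3)·∫ log(u) du; integrate by parts with u′=log(u), dv′=du.

x**3*log(x**3 + 1)/3 - x**3/3 + log(x**3 + 1)/3 + C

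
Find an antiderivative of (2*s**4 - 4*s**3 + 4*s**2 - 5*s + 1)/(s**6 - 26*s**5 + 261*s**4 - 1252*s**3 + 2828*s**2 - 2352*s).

Factor the denominator: s*(s - 7)**2*(s - 6)*(s - 4)*(s - 2).
Partial-fraction decomposition: 7/(400*(s - 2)) - 301/(144*(s - 4)) + 1843/(48*(s - 6)) - 400457/(11025*(s - 7)) + 3592/(105*(s - 7)**2) - 1/(2352*s).
Integrate each term; A/(s−a) gives A·log|s−a|; A/(s−a)² gives −A/(s−a).

-log(s)/2352 - 400457*log(s - 7)/11025 + 1843*log(s - 6)/48 - 301*log(s - 4)/144 + 7*log(s - 2)/400 - 3592/(105*s - 735) + C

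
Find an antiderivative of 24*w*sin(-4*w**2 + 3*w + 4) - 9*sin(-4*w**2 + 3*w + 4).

3*cos(-4*w**2 + 3*w + 4) + C

Let u = 4*w**2 - 3*w - 4, so du = (8*w - 3) dw.
Rewriting, the integral becomes -3·∫ sin(u) du = -3·-cos(u).
Substituting back, u = 4*w**2 - 3*w - 4.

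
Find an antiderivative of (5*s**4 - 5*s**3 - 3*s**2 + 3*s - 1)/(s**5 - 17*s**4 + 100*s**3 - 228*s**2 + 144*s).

-log(s)/144 - 3203*log(s - 6)/225 + 923*log(s - 4)/48 + log(s - 1)/75 - 5309/(60*s - 360) + C

Factor the denominator: s*(s - 6)**2*(s - 4)*(s - 1).
Partial-fraction decomposition: 1/(75*(s - 1)) + 923/(48*(s - 4)) - 3203/(225*(s - 6)) + 5309/(60*(s - 6)**2) - 1/(144*s).
Integrate each term; A/(s−a) gives A·log|s−a|; A/(s−a)² gives −A/(s−a).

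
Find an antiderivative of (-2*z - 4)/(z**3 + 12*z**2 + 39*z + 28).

-log(z + 1)/9 - 4*log(z + 4)/9 + 5*log(z + 7)/9 + C

Factor the denominator: (z + 1)*(z + 4)*(z + 7).
Partial-fraction decomposition: 5/(9*(z + 7)) - 4/(9*(z + 4)) - 1/(9*(z + 1)).
Integrate each term: A/(z−a) contributes A·log|z−a|.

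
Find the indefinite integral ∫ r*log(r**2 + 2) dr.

r**2*log(r**2 + 2)/2 - r**2/2 + log(r**2 + 2) + C

Let u = r**2 + 2, so du = (2*r) dr.
The integral becomes (1/2)·∫ log(u) du; integrate by parts with u′=log(u), dv′=du.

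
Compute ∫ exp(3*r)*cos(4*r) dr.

Let I denote the integral. Integrate by parts with u = cos(4*r), dv = exp(3*r) dr, so v = exp(3*r)/3: I = exp(3*r)*cos(4*r)/3 + (4/3)·∫ exp(3*r)*sin(4*r) dr.
Apply parts again with u = sin(4*r), dv = exp(3*r) dr: ∫ exp(3*r)*sin(4*r) dr = exp(3*r)*sin(4*r)/3 − (4/3)·I. Substituting back brings back I: I = 4*exp(3*r)*sin(4*r)/9 + exp(3*r)*cos(4*r)/3 − (16/9)·I.
Solving for I: (1 + 16/9)·I equals the remaining terms, so I = (9/25)·(4*exp(3*r)*sin(4*r)/9 + exp(3*r)*cos(4*r)/3).

4*exp(3*r)*sin(4*r)/25 + 3*exp(3*r)*cos(4*r)/25 + C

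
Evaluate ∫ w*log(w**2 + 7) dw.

w**2*log(w**2 + 7)/2 - w**2/2 + 7*log(w**2 + 7)/2 + C

Let u = w**2 + 7, so du = (2*w) dw.
The integral becomes (1/2)·∫ log(u) du; integrate by parts with u′=log(u), dv′=du.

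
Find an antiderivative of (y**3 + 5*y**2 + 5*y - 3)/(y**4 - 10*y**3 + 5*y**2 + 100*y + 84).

155*log(y - 7)/18 - 423*log(y - 6)/56 - log(y + 1)/14 + log(y + 2)/72 + C

Factor the denominator: (y - 7)*(y - 6)*(y + 1)*(y + 2).
Partial-fraction decomposition: 1/(72*(y + 2)) - 1/(14*(y + 1)) - 423/(56*(y - 6)) + 155/(18*(y - 7)).
Integrate each term: A/(y−a) contributes A·log|y−a|.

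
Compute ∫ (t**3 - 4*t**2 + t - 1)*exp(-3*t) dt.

(-3*t**3 + 9*t**2 + 3*t + 4)*exp(-3*t)/9 + C

Use integration by parts with u = t**3 - 4*t**2 + t - 1, dv = exp(-3*t) dt, so v = -exp(-3*t)/3.
Apply parts 3 times (tabular method): alternate signs, differentiate u down to 0, integrate dv up.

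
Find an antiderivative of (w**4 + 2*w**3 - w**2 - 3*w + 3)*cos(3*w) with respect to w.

w**4*sin(3*w)/3 + 2*w**3*sin(3*w)/3 + 4*w**3*cos(3*w)/9 - 7*w**2*sin(3*w)/9 + 2*w**2*cos(3*w)/3 - 13*w*sin(3*w)/9 - 14*w*cos(3*w)/27 + 95*sin(3*w)/81 - 13*cos(3*w)/27 + C

Use integration by parts with u = w**4 + 2*w**3 - w**2 - 3*w + 3, dv = cos(3*w) dw, so v = sin(3*w)/3.
Apply parts 4 times (tabular method): alternate signs, differentiate u down to 0, integrate dv up.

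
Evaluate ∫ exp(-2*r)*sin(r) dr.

-2*exp(-2*r)*sin(r)/5 - exp(-2*r)*cos(r)/5 + C

Let I denote the integral. Integrate by parts with u = sin(r), dv = exp(-2*r) dr, so v = -exp(-2*r)/2: I = -exp(-2*r)*sin(r)/2 + (1/2)·∫ exp(-2*r)*cos(r) dr.
Apply parts again with u = cos(r), dv = exp(-2*r) dr: ∫ exp(-2*r)*cos(r) dr = -exp(-2*r)*cos(r)/2 − (1/2)·I. Substituting back brings back I: I = -exp(-2*r)*sin(r)/2 - exp(-2*r)*cos(r)/4 − (1/4)·I.
Solving for I: (1 + 1/4)·I equals the remaining terms, so I = (4/5)·(-exp(-2*r)*sin(r)/2 - exp(-2*r)*cos(r)/4).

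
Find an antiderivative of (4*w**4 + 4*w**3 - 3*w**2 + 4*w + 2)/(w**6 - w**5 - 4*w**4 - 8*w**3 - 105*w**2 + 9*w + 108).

Factor the denominator: (w - 4)*(w - 1)*(w + 1)*(w + 3)*(w**2 + 9).
Partial-fraction decomposition: -(41*w - 285)/(180*(w**2 + 9)) - 179/(1008*(w + 3)) - 1/(40*(w + 1)) - 11/(240*(w - 1)) + 10/(21*(w - 4)).
Integrate each term; A/(w−a) gives A·log|w−a|; the (Bw+D)/(w²+p²) term gives a log and an atan.

10*log(w - 4)/21 - 11*log(w - 1)/240 - log(w + 1)/40 - 179*log(w + 3)/1008 - 41*log(w**2 + 9)/360 + 19*atan(w/3)/36 + C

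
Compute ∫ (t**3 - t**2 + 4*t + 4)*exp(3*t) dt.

(9*t**3 - 18*t**2 + 48*t + 20)*exp(3*t)/27 + C

Use integration by parts with u = t**3 - t**2 + 4*t + 4, dv = exp(3*t) dt, so v = exp(3*t)/3.
Apply parts 3 times (tabular method): alternate signs, differentiate u down to 0, integrate dv up.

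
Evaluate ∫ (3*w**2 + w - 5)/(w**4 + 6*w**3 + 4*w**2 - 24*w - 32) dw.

Factor the denominator: (w - 2)*(w + 2)**2*(w + 4).
Partial-fraction decomposition: -13/(8*(w + 4)) + 49/(32*(w + 2)) - 5/(8*(w + 2)**2) + 3/(32*(w - 2)).
Integrate each term; A/(w−a) gives A·log|w−a|; A/(w−a)² gives −A/(w−a).

3*log(w - 2)/32 + 49*log(w + 2)/32 - 13*log(w + 4)/8 + 5/(8*w + 16) + C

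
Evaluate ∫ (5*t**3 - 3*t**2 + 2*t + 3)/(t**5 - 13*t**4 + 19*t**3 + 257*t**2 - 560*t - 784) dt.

Factor the denominator: (t - 7)**2*(t - 4)*(t + 1)*(t + 4).
Partial-fraction decomposition: -373/(2904*(t + 4)) + 7/(960*(t + 1)) + 283/(360*(t - 4)) - 46345/(69696*(t - 7)) + 1585/(264*(t - 7)**2).
Integrate each term; A/(t−a) gives A·log|t−a|; A/(t−a)² gives −A/(t−a).

-46345*log(t - 7)/69696 + 283*log(t - 4)/360 + 7*log(t + 1)/960 - 373*log(t + 4)/2904 - 1585/(264*t - 1848) + C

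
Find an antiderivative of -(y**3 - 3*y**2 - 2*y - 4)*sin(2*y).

Use integration by parts with u = y**3 - 3*y**2 - 2*y - 4, dv = -sin(2*y) dy, so v = cos(2*y)/2.
Apply parts 3 times (tabular method): alternate signs, differentiate u down to 0, integrate dv up.

y**3*cos(2*y)/2 - 3*y**2*sin(2*y)/4 - 3*y**2*cos(2*y)/2 + 3*y*sin(2*y)/2 - 7*y*cos(2*y)/4 + 7*sin(2*y)/8 - 5*cos(2*y)/4 + C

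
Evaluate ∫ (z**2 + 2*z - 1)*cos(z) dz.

Use integration by parts with u = z**2 + 2*z - 1, dv = cos(z) dz, so v = sin(z).
Apply parts 2 times (tabular method): alternate signs, differentiate u down to 0, integrate dv up.

z**2*sin(z) + 2*z*sin(z) + 2*z*cos(z) - 3*sin(z) + 2*cos(z) + C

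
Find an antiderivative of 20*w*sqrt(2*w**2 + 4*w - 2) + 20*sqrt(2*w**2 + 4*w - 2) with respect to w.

10*(2*w**2 + 4*w - 2)**(3/2)/3 + C

Let u = 2*w**2 + 4*w - 2, so du = (4*w + 4) dw.
Rewriting, the integral becomes 5·∫ √u du = 5·(2/3)u^(3/2).
Substituting back, u = 2*w**2 + 4*w - 2.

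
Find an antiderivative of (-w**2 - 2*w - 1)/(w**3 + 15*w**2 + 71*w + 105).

Factor the denominator: (w + 3)*(w + 5)*(w + 7).
Partial-fraction decomposition: -9/(2*(w + 7)) + 4/(w + 5) - 1/(2*(w + 3)).
Integrate each term: A/(w−a) contributes A·log|w−a|.

-log(w + 3)/2 + 4*log(w + 5) - 9*log(w + 7)/2 + C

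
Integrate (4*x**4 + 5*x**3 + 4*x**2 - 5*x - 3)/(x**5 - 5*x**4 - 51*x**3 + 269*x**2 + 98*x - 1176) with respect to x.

Factor the denominator: (x - 7)*(x - 4)*(x - 3)*(x + 2)*(x + 7).
Partial-fraction decomposition: 8117/(7700*(x + 7)) - 47/(1350*(x + 2)) + 477/(200*(x - 3)) - 1385/(198*(x - 4)) + 11477/(1512*(x - 7)).
Integrate each term: A/(x−a) contributes A·log|x−a|.

11477*log(x - 7)/1512 - 1385*log(x - 4)/198 + 477*log(x - 3)/200 - 47*log(x + 2)/1350 + 8117*log(x + 7)/7700 + C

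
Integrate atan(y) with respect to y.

Use integration by parts with u = arctan(y), dv = dy.
Then du = 1/(y**2 + 1) dy.

y*atan(y) - log(y**2 + 1)/2 + C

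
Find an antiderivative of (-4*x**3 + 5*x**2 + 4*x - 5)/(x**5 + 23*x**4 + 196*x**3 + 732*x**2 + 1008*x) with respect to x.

Factor the denominator: x*(x + 4)*(x + 6)**2*(x + 7).
Partial-fraction decomposition: 528/(7*(x + 7)) - 2479/(36*(x + 6)) + 1015/(12*(x + 6)**2) - 105/(16*(x + 4)) - 5/(1008*x).
Integrate each term; A/(x−a) gives A·log|x−a|; A/(x−a)² gives −A/(x−a).

-5*log(x)/1008 - 105*log(x + 4)/16 - 2479*log(x + 6)/36 + 528*log(x + 7)/7 - 1015/(12*x + 72) + C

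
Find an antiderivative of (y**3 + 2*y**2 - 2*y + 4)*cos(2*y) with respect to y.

y**3*sin(2*y)/2 + y**2*sin(2*y) + 3*y**2*cos(2*y)/4 - 7*y*sin(2*y)/4 + y*cos(2*y) + 3*sin(2*y)/2 - 7*cos(2*y)/8 + C

Use integration by parts with u = y**3 + 2*y**2 - 2*y + 4, dv = cos(2*y) dy, so v = sin(2*y)/2.
Apply parts 3 times (tabular method): alternate signs, differentiate u down to 0, integrate dv up.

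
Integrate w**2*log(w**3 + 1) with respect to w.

Let u = w**3 + 1, so du = (3*w**2) dw.
The integral becomes (1/3)·∫ log(u) du; integrate by parts with u′=log(u), dv′=du.

w**3*log(w**3 + 1)/3 - w**3/3 + log(w**3 + 1)/3 + C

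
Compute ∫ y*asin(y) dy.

y**2*asin(y)/2 + y*sqrt(-y**2 + 1)/4 - asin(y)/4 + C

Use integration by parts with u = arcsin(y), dv = y dy.
Then du = 1/sqrt(-y**2 + 1) dy.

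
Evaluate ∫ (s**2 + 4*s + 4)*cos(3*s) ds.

s**2*sin(3*s)/3 + 4*s*sin(3*s)/3 + 2*s*cos(3*s)/9 + 34*sin(3*s)/27 + 4*cos(3*s)/9 + C

Use integration by parts with u = s**2 + 4*s + 4, dv = cos(3*s) ds, so v = sin(3*s)/3.
Apply parts 2 times (tabular method): alternate signs, differentiate u down to 0, integrate dv up.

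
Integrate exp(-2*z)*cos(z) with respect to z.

Let I denote the integral. Integrate by parts with u = cos(z), dv = exp(-2*z) dz, so v = -exp(-2*z)/2: I = -exp(-2*z)*cos(z)/2 − (1/2)·∫ exp(-2*z)*sin(z) dz.
Apply parts again with u = sin(z), dv = exp(-2*z) dz: ∫ exp(-2*z)*sin(z) dz = -exp(-2*z)*sin(z)/2 + (1/2)·I. Substituting back brings back I: I = exp(-2*z)*sin(z)/4 - exp(-2*z)*cos(z)/2 − (1/4)·I.
Solving for I: (1 + 1/4)·I equals the remaining terms, so I = (4/5)·(exp(-2*z)*sin(z)/4 - exp(-2*z)*cos(z)/2).

exp(-2*z)*sin(z)/5 - 2*exp(-2*z)*cos(z)/5 + C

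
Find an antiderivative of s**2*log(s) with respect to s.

Use integration by parts with u = log(s), dv = s**2 ds.
Then du = 1/s ds and v = s**3/3.

s**3*log(s)/3 - s**3/9 + C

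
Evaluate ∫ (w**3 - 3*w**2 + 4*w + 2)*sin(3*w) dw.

-w**3*cos(3*w)/3 + w**2*sin(3*w)/3 + w**2*cos(3*w) - 2*w*sin(3*w)/3 - 10*w*cos(3*w)/9 + 10*sin(3*w)/27 - 8*cos(3*w)/9 + C

Use integration by parts with u = w**3 - 3*w**2 + 4*w + 2, dv = sin(3*w) dw, so v = -cos(3*w)/3.
Apply parts 3 times (tabular method): alternate signs, differentiate u down to 0, integrate dv up.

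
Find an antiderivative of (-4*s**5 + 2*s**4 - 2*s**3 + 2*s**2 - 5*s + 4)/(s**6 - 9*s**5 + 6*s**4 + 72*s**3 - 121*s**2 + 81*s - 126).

Factor the denominator: (s - 7)*(s - 3)*(s - 2)*(s + 3)*(s**2 + 1).
Partial-fraction decomposition: (11*s - 23)/(500*(s**2 + 1)) - 49/(120*(s + 3)) - 22/(25*(s - 2)) + 857/(240*(s - 3)) - 12609/(2000*(s - 7)).
Integrate each term; A/(s−a) gives A·log|s−a|; the (Bs+D)/(s²+p²) term gives a log and an atan.

-12609*log(s - 7)/2000 + 857*log(s - 3)/240 - 22*log(s - 2)/25 - 49*log(s + 3)/120 + 11*log(s**2 + 1)/1000 - 23*atan(s)/500 + C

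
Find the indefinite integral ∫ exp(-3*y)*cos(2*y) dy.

Let I denote the integral. Integrate by parts with u = cos(2*y), dv = exp(-3*y) dy, so v = -exp(-3*y)/3: I = -exp(-3*y)*cos(2*y)/3 − (2/3)·∫ exp(-3*y)*sin(2*y) dy.
Apply parts again with u = sin(2*y), dv = exp(-3*y) dy: ∫ exp(-3*y)*sin(2*y) dy = -exp(-3*y)*sin(2*y)/3 + (2/3)·I. Substituting back brings back I: I = 2*exp(-3*y)*sin(2*y)/9 - exp(-3*y)*cos(2*y)/3 − (4/9)·I.
Solving for I: (1 + 4/9)·I equals the remaining terms, so I = (9/13)·(2*exp(-3*y)*sin(2*y)/9 - exp(-3*y)*cos(2*y)/3).

2*exp(-3*y)*sin(2*y)/13 - 3*exp(-3*y)*cos(2*y)/13 + C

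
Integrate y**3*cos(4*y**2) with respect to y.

y**2*sin(4*y**2)/8 + cos(4*y**2)/32 + C

Let u = y², du = 2y dy; rewrite as (1/2)∫ u^1·cos(4u) du.
Now integrate by parts 1 time.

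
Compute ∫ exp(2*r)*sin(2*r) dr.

Let I denote the integral. Integrate by parts with u = sin(2*r), dv = exp(2*r) dr, so v = exp(2*r)/2: I = exp(2*r)*sin(2*r)/2 − ∫ exp(2*r)*cos(2*r) dr.
Apply parts again with u = cos(2*r), dv = exp(2*r) dr: ∫ exp(2*r)*cos(2*r) dr = exp(2*r)*cos(2*r)/2 + I. Substituting back brings back I: I = exp(2*r)*sin(2*r)/2 - exp(2*r)*cos(2*r)/2 − I.
Solving for I: (1 + 1)·I equals the remaining terms, so I = (1/2)·(exp(2*r)*sin(2*r)/2 - exp(2*r)*cos(2*r)/2).

exp(2*r)*sin(2*r)/4 - exp(2*r)*cos(2*r)/4 + C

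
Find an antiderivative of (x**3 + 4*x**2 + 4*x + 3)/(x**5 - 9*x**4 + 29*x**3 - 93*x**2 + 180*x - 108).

Factor the denominator: (x - 6)*(x - 2)*(x - 1)*(x**2 + 9).
Partial-fraction decomposition: (x - 154)/(325*(x**2 + 9)) + 6/(25*(x - 1)) - 35/(52*(x - 2)) + 43/(100*(x - 6)).
Integrate each term; A/(x−a) gives A·log|x−a|; the (Bx+D)/(x²+p²) term gives a log and an atan.

43*log(x - 6)/100 - 35*log(x - 2)/52 + 6*log(x - 1)/25 + log(x**2 + 9)/650 - 154*atan(x/3)/975 + C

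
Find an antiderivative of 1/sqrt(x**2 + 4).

log(x + sqrt(x**2 + 4)) + C

Substitute x = 2·tan(θ), so dx = 2·sec(θ)^2 dθ and the radical becomes sqrt(x**2 + 4) = 2·sec(θ) by the Pythagorean identity.
Integrate the resulting trig expression in θ, then back-substitute tan(θ) = x/2, sec(θ) = sqrt(x**2 + 4)/2 (absorbing any constant into C).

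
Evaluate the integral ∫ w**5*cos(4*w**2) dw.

Let u = w², du = 2w dw; rewrite as (1/2)∫ u^2·cos(4u) du.
Now integrate by parts 2 times.

w**4*sin(4*w**2)/8 + w**2*cos(4*w**2)/16 - sin(4*w**2)/64 + C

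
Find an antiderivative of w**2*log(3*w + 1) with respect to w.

Use integration by parts with u = log(3*w + 1), dv = w**2 dw.
Then du = 3/(3*w + 1) dw and v = w**3/3.

w**3*log(3*w + 1)/3 - w**3/9 + w**2/18 - w/27 + log(3*w + 1)/81 + C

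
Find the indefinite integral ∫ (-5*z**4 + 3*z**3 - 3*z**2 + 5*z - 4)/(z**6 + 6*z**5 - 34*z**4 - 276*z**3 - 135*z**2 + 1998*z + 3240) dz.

-2957*log(z - 6)/13365 + 85*log(z - 3)/1512 + 2912*log(z + 3)/243 - 772*log(z + 4)/35 + 901*log(z + 5)/88 + 133/(27*z + 81) + C

Factor the denominator: (z - 6)*(z - 3)*(z + 3)**2*(z + 4)*(z + 5).
Partial-fraction decomposition: 901/(88*(z + 5)) - 772/(35*(z + 4)) + 2912/(243*(z + 3)) - 133/(27*(z + 3)**2) + 85/(1512*(z - 3)) - 2957/(13365*(z - 6)).
Integrate each term; A/(z−a) gives A·log|z−a|; A/(z−a)² gives −A/(z−a).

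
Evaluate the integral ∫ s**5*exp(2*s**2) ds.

Let u = s², du = 2s ds; rewrite as (1/2)∫ u^2·exp(2u) du.
Now integrate by parts 2 times.

(2*s**4 - 2*s**2 + 1)*exp(2*s**2)/8 + C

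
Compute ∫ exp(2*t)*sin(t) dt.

Let I denote the integral. Integrate by parts with u = sin(t), dv = exp(2*t) dt, so v = exp(2*t)/2: I = exp(2*t)*sin(t)/2 − (1/2)·∫ exp(2*t)*cos(t) dt.
Apply parts again with u = cos(t), dv = exp(2*t) dt: ∫ exp(2*t)*cos(t) dt = exp(2*t)*cos(t)/2 + (1/2)·I. Substituting back brings back I: I = exp(2*t)*sin(t)/2 - exp(2*t)*cos(t)/4 − (1/4)·I.
Solving for I: (1 + 1/4)·I equals the remaining terms, so I = (4/5)·(exp(2*t)*sin(t)/2 - exp(2*t)*cos(t)/4).

2*exp(2*t)*sin(t)/5 - exp(2*t)*cos(t)/5 + C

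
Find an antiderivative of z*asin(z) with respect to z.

z**2*asin(z)/2 + z*sqrt(-z**2 + 1)/4 - asin(z)/4 + C

Use integration by parts with u = arcsin(z), dv = z dz.
Then du = 1/sqrt(-z**2 + 1) dz.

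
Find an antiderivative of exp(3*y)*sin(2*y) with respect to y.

3*exp(3*y)*sin(2*y)/13 - 2*exp(3*y)*cos(2*y)/13 + C

Let I denote the integral. Integrate by parts with u = sin(2*y), dv = exp(3*y) dy, so v = exp(3*y)/3: I = exp(3*y)*sin(2*y)/3 − (2/3)·∫ exp(3*y)*cos(2*y) dy.
Apply parts again with u = cos(2*y), dv = exp(3*y) dy: ∫ exp(3*y)*cos(2*y) dy = exp(3*y)*cos(2*y)/3 + (2/3)·I. Substituting back brings back I: I = exp(3*y)*sin(2*y)/3 - 2*exp(3*y)*cos(2*y)/9 − (4/9)·I.
Solving for I: (1 + 4/9)·I equals the remaining terms, so I = (9/13)·(exp(3*y)*sin(2*y)/3 - 2*exp(3*y)*cos(2*y)/9).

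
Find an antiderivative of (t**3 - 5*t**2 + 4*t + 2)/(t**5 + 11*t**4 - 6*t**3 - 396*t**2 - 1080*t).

Factor the denominator: t*(t - 6)*(t + 5)*(t + 6)**2.
Partial-fraction decomposition: 701/(144*(t + 6)) + 209/(36*(t + 6)**2) - 268/(55*(t + 5)) + 31/(4752*(t - 6)) - 1/(540*t).
Integrate each term; A/(t−a) gives A·log|t−a|; A/(t−a)² gives −A/(t−a).

-log(t)/540 + 31*log(t - 6)/4752 - 268*log(t + 5)/55 + 701*log(t + 6)/144 - 209/(36*t + 216) + C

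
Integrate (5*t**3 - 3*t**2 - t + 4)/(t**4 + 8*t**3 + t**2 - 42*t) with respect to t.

Factor the denominator: t*(t - 2)*(t + 3)*(t + 7).
Partial-fraction decomposition: 617/(84*(t + 7)) - 31/(12*(t + 3)) + 1/(3*(t - 2)) - 2/(21*t).
Integrate each term: A/(t−a) contributes A·log|t−a|.

-2*log(t)/21 + log(t - 2)/3 - 31*log(t + 3)/12 + 617*log(t + 7)/84 + C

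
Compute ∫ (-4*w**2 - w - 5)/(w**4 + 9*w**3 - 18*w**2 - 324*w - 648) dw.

-155*log(w - 6)/1296 + 38*log(w + 3)/81 - 151*log(w + 6)/432 + 143/(36*w + 216) + C

Factor the denominator: (w - 6)*(w + 3)*(w + 6)**2.
Partial-fraction decomposition: -151/(432*(w + 6)) - 143/(36*(w + 6)**2) + 38/(81*(w + 3)) - 155/(1296*(w - 6)).
Integrate each term; A/(w−a) gives A·log|w−a|; A/(w−a)² gives −A/(w−a).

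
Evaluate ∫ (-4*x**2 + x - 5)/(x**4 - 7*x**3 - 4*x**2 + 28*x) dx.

Factor the denominator: x*(x - 7)*(x - 2)*(x + 2).
Partial-fraction decomposition: 23/(72*(x + 2)) + 19/(40*(x - 2)) - 194/(315*(x - 7)) - 5/(28*x).
Integrate each term: A/(x−a) contributes A·log|x−a|.

-5*log(x)/28 - 194*log(x - 7)/315 + 19*log(x - 2)/40 + 23*log(x + 2)/72 + C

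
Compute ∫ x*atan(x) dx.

Use integration by parts with u = arctan(x), dv = x dx.
Then du = 1/(x**2 + 1) dx.

x**2*atan(x)/2 - x/2 + atan(x)/2 + C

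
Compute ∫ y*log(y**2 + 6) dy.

Let u = y**2 + 6, so du = (2*y) dy.
The integral becomes (1/2)·∫ log(u) du; integrate by parts with u′=log(u), dv′=du.

y**2*log(y**2 + 6)/2 - y**2/2 + 3*log(y**2 + 6) + C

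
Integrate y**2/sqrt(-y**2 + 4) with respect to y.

-y*sqrt(-y**2 + 4)/2 + 2*asin(y/2) + C

Substitute y = 2·sin(θ), so dy = 2·cos(θ) dθ and the radical becomes sqrt(-y**2 + 4) = 2·cos(θ) by the Pythagorean identity.
Integrate the resulting trig expression in θ, then back-substitute θ = asin(y/2), sin(θ) = y/2, cos(θ) = sqrt(-y**2 + 4)/2 (absorbing any constant into C).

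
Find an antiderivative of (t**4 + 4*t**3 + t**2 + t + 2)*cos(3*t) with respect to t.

Use integration by parts with u = t**4 + 4*t**3 + t**2 + t + 2, dv = cos(3*t) dt, so v = sin(3*t)/3.
Apply parts 4 times (tabular method): alternate signs, differentiate u down to 0, integrate dv up.

t**4*sin(3*t)/3 + 4*t**3*sin(3*t)/3 + 4*t**3*cos(3*t)/9 - t**2*sin(3*t)/9 + 4*t**2*cos(3*t)/3 - 5*t*sin(3*t)/9 - 2*t*cos(3*t)/27 + 56*sin(3*t)/81 - 5*cos(3*t)/27 + C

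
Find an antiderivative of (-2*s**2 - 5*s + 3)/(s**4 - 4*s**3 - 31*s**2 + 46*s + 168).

-65*log(s - 7)/198 + 3*log(s - 3)/14 + log(s + 2)/18 + 9*log(s + 4)/154 + C

Factor the denominator: (s - 7)*(s - 3)*(s + 2)*(s + 4).
Partial-fraction decomposition: 9/(154*(s + 4)) + 1/(18*(s + 2)) + 3/(14*(s - 3)) - 65/(198*(s - 7)).
Integrate each term: A/(s−a) contributes A·log|s−a|.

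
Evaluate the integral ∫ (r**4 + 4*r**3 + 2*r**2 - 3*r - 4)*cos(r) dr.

Use integration by parts with u = r**4 + 4*r**3 + 2*r**2 - 3*r - 4, dv = cos(r) dr, so v = sin(r).
Apply parts 4 times (tabular method): alternate signs, differentiate u down to 0, integrate dv up.

r**4*sin(r) + 4*r**3*sin(r) + 4*r**3*cos(r) - 10*r**2*sin(r) + 12*r**2*cos(r) - 27*r*sin(r) - 20*r*cos(r) + 16*sin(r) - 27*cos(r) + C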